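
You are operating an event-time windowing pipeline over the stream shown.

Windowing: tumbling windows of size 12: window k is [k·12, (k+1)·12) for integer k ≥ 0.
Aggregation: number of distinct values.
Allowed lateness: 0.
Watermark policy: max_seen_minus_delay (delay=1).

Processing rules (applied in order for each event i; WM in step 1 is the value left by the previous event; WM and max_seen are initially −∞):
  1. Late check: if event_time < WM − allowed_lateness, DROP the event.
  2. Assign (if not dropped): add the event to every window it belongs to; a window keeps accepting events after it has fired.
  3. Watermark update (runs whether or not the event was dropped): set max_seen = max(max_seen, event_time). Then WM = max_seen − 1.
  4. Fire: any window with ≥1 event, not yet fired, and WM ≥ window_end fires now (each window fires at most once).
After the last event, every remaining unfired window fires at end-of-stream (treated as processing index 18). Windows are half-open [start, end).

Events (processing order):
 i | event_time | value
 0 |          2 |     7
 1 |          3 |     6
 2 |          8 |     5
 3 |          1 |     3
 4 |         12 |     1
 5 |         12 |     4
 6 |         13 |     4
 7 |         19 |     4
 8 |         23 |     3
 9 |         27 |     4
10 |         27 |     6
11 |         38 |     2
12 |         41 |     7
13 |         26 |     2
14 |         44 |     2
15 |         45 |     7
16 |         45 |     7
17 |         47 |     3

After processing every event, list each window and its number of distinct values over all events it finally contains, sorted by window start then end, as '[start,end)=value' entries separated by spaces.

[0,12)=3 [12,24)=3 [24,36)=2 [36,48)=3

i=0 t=2 v=7: → [0,12); WM=1
i=1 t=3 v=6: → [0,12); WM=2
i=2 t=8 v=5: → [0,12); WM=7
i=3 t=1 v=3: DROP (t<7-0); WM=7
i=4 t=12 v=1: → [12,24); WM=11
i=5 t=12 v=4: → [12,24); WM=11
i=6 t=13 v=4: → [12,24); WM=12; [0,12) fires=3
i=7 t=19 v=4: → [12,24); WM=18
i=8 t=23 v=3: → [12,24); WM=22
i=9 t=27 v=4: → [24,36); WM=26; [12,24) fires=3
i=10 t=27 v=6: → [24,36); WM=26
i=11 t=38 v=2: → [36,48); WM=37; [24,36) fires=2
i=12 t=41 v=7: → [36,48); WM=40
i=13 t=26 v=2: DROP (t<40-0); WM=40
i=14 t=44 v=2: → [36,48); WM=43
i=15 t=45 v=7: → [36,48); WM=44
i=16 t=45 v=7: → [36,48); WM=44
i=17 t=47 v=3: → [36,48); WM=46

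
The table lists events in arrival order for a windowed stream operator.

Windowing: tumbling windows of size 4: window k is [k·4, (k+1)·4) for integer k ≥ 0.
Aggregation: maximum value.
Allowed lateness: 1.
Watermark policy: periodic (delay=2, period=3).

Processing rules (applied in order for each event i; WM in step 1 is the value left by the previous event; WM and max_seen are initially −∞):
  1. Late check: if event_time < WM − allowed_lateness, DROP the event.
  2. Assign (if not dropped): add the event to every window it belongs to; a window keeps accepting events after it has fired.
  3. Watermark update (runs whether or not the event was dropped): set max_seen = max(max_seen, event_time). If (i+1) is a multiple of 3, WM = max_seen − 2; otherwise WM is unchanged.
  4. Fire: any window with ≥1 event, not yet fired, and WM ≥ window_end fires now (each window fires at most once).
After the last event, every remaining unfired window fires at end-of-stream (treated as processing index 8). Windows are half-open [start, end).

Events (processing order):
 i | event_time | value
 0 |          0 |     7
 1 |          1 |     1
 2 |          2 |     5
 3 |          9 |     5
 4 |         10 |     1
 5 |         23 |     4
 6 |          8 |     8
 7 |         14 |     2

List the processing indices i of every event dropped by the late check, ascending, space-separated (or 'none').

i=0 t=0 v=7: → [0,4); WM=−∞
i=1 t=1 v=1: → [0,4); WM=−∞
i=2 t=2 v=5: → [0,4); WM=0
i=3 t=9 v=5: → [8,12); WM=0
i=4 t=10 v=1: → [8,12); WM=0
i=5 t=23 v=4: → [20,24); WM=21; [0,4) fires=7 [8,12) fires=5
i=6 t=8 v=8: DROP (t<21-1); WM=21
i=7 t=14 v=2: DROP (t<21-1); WM=21

6 7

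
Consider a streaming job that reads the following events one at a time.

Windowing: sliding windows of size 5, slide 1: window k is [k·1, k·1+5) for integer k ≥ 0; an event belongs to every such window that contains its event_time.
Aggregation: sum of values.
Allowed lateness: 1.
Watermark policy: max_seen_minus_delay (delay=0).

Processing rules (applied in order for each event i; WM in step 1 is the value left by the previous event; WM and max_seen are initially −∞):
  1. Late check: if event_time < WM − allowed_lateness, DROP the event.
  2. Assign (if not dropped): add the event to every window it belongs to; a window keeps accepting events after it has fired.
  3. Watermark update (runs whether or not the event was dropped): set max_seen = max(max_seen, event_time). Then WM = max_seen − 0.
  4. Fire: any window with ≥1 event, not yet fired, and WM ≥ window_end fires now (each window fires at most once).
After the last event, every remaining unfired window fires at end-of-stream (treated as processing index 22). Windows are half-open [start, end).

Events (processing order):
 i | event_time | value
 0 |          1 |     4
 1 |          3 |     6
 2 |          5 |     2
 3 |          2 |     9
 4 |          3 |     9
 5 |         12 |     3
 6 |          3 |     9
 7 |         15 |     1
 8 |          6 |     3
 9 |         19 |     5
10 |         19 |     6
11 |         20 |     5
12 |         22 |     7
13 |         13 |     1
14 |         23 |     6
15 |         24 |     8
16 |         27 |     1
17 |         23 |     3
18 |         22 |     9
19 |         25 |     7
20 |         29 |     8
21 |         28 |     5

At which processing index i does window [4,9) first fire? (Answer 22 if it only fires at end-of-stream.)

5

i=0 t=1 v=4: → [1,6),[0,5); WM=1
i=1 t=3 v=6: → [3,8),[2,7),[1,6),[0,5); WM=3
i=2 t=5 v=2: → [5,10),[4,9),[3,8),[2,7),[1,6); WM=5; [0,5) fires=10
i=3 t=2 v=9: DROP (t<5-1); WM=5
i=4 t=3 v=9: DROP (t<5-1); WM=5
i=5 t=12 v=3: → [12,17),[11,16),[10,15),[9,14),[8,13); WM=12; [1,6) fires=12 [2,7) fires=8 [3,8) fires=8 [4,9) fires=2 [5,10) fires=2
i=6 t=3 v=9: DROP (t<12-1); WM=12
i=7 t=15 v=1: → [15,20),[14,19),[13,18),[12,17),[11,16); WM=15; [8,13) fires=3 [9,14) fires=3 [10,15) fires=3
i=8 t=6 v=3: DROP (t<15-1); WM=15
i=9 t=19 v=5: → [19,24),[18,23),[17,22),[16,21),[15,20); WM=19; [11,16) fires=4 [12,17) fires=4 [13,18) fires=1 [14,19) fires=1
i=10 t=19 v=6: → [19,24),[18,23),[17,22),[16,21),[15,20); WM=19
i=11 t=20 v=5: → [20,25),[19,24),[18,23),[17,22),[16,21); WM=20; [15,20) fires=12
i=12 t=22 v=7: → [22,27),[21,26),[20,25),[19,24),[18,23); WM=22; [16,21) fires=16 [17,22) fires=16
i=13 t=13 v=1: DROP (t<22-1); WM=22
i=14 t=23 v=6: → [23,28),[22,27),[21,26),[20,25),[19,24); WM=23; [18,23) fires=23
i=15 t=24 v=8: → [24,29),[23,28),[22,27),[21,26),[20,25); WM=24; [19,24) fires=29
i=16 t=27 v=1: → [27,32),[26,31),[25,30),[24,29),[23,28); WM=27; [20,25) fires=26 [21,26) fires=21 [22,27) fires=21
i=17 t=23 v=3: DROP (t<27-1); WM=27
i=18 t=22 v=9: DROP (t<27-1); WM=27
i=19 t=25 v=7: DROP (t<27-1); WM=27
i=20 t=29 v=8: → [29,34),[28,33),[27,32),[26,31),[25,30); WM=29; [23,28) fires=15 [24,29) fires=9
i=21 t=28 v=5: → [28,33),[27,32),[26,31),[25,30),[24,29); WM=29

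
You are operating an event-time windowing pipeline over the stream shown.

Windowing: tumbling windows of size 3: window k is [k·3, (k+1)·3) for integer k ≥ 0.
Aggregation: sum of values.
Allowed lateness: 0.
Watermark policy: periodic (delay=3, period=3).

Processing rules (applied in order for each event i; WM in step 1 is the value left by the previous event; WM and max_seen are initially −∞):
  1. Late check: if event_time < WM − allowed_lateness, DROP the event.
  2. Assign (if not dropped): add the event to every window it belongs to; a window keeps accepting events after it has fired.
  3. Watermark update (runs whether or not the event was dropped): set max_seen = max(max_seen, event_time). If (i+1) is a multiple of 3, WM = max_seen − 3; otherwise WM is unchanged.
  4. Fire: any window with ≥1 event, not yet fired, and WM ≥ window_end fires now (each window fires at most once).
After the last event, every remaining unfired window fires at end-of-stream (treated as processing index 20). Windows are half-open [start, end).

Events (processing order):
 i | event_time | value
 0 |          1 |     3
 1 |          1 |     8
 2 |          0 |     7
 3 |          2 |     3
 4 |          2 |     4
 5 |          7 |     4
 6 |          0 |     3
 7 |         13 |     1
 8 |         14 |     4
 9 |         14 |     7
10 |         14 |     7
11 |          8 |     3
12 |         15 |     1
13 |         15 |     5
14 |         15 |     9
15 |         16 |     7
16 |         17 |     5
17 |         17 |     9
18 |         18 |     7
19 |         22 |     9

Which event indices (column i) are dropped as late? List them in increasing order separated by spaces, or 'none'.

i=0 t=1 v=3: → [0,3); WM=−∞
i=1 t=1 v=8: → [0,3); WM=−∞
i=2 t=0 v=7: → [0,3); WM=-2
i=3 t=2 v=3: → [0,3); WM=-2
i=4 t=2 v=4: → [0,3); WM=-2
i=5 t=7 v=4: → [6,9); WM=4; [0,3) fires=25
i=6 t=0 v=3: DROP (t<4-0); WM=4
i=7 t=13 v=1: → [12,15); WM=4
i=8 t=14 v=4: → [12,15); WM=11; [6,9) fires=4
i=9 t=14 v=7: → [12,15); WM=11
i=10 t=14 v=7: → [12,15); WM=11
i=11 t=8 v=3: DROP (t<11-0); WM=11
i=12 t=15 v=1: → [15,18); WM=11
i=13 t=15 v=5: → [15,18); WM=11
i=14 t=15 v=9: → [15,18); WM=12
i=15 t=16 v=7: → [15,18); WM=12
i=16 t=17 v=5: → [15,18); WM=12
i=17 t=17 v=9: → [15,18); WM=14
i=18 t=18 v=7: → [18,21); WM=14
i=19 t=22 v=9: → [21,24); WM=14

6 11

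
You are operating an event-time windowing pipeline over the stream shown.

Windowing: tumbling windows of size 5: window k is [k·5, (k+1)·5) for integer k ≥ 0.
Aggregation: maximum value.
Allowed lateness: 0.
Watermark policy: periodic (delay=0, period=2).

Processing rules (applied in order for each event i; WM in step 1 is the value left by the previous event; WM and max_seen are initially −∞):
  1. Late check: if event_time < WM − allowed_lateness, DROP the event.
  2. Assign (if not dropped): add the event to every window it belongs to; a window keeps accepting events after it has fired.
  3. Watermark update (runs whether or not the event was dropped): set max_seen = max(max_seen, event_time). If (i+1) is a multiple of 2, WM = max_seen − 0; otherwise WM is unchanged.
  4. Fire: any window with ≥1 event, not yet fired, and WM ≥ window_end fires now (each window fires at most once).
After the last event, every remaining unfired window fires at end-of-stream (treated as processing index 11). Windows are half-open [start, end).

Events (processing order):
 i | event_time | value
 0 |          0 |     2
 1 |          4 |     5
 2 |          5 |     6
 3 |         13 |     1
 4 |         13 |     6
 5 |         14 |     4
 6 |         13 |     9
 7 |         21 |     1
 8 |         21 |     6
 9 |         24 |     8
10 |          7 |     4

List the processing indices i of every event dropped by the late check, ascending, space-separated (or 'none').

6 10

i=0 t=0 v=2: → [0,5); WM=−∞
i=1 t=4 v=5: → [0,5); WM=4
i=2 t=5 v=6: → [5,10); WM=4
i=3 t=13 v=1: → [10,15); WM=13; [0,5) fires=5 [5,10) fires=6
i=4 t=13 v=6: → [10,15); WM=13
i=5 t=14 v=4: → [10,15); WM=14
i=6 t=13 v=9: DROP (t<14-0); WM=14
i=7 t=21 v=1: → [20,25); WM=21; [10,15) fires=6
i=8 t=21 v=6: → [20,25); WM=21
i=9 t=24 v=8: → [20,25); WM=24
i=10 t=7 v=4: DROP (t<24-0); WM=24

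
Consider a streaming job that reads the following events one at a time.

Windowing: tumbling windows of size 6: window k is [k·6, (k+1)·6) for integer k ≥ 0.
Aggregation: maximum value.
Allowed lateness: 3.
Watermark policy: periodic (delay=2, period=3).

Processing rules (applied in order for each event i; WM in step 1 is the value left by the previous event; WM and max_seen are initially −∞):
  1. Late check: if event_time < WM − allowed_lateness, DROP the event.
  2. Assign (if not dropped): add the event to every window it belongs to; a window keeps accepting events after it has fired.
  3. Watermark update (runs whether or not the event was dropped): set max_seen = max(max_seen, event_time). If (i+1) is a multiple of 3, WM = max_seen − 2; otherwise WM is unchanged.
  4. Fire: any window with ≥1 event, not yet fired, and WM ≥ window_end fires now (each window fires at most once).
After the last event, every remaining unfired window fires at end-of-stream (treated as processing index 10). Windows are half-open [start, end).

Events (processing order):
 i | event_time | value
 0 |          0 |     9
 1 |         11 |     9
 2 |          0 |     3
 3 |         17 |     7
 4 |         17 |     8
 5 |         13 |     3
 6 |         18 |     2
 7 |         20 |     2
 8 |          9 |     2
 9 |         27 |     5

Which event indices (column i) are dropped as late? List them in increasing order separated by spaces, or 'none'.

8

i=0 t=0 v=9: → [0,6); WM=−∞
i=1 t=11 v=9: → [6,12); WM=−∞
i=2 t=0 v=3: → [0,6); WM=9; [0,6) fires=9
i=3 t=17 v=7: → [12,18); WM=9
i=4 t=17 v=8: → [12,18); WM=9
i=5 t=13 v=3: → [12,18); WM=15; [6,12) fires=9
i=6 t=18 v=2: → [18,24); WM=15
i=7 t=20 v=2: → [18,24); WM=15
i=8 t=9 v=2: DROP (t<15-3); WM=18; [12,18) fires=8
i=9 t=27 v=5: → [24,30); WM=18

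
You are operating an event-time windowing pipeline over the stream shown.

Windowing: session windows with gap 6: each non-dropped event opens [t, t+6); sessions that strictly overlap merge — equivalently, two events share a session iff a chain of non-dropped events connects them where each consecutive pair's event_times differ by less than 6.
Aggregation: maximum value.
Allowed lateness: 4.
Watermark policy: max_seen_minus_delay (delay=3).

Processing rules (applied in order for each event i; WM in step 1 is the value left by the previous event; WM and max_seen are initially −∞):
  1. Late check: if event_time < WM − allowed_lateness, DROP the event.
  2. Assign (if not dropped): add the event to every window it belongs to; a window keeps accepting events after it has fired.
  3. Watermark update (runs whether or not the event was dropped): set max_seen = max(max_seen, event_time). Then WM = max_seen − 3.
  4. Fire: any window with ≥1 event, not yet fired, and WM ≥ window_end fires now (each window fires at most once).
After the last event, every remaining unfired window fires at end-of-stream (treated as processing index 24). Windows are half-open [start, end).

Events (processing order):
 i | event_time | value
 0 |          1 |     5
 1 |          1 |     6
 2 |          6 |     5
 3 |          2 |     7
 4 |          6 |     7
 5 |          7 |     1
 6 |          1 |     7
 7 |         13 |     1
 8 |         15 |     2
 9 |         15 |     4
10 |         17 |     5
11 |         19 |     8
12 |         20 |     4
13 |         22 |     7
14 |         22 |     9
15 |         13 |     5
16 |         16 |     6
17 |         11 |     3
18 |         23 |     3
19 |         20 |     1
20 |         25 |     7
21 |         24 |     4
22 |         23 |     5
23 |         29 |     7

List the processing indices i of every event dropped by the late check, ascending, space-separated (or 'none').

15 17

i=0 t=1 v=5: → [1,7); WM=-2
i=1 t=1 v=6: → [1,7); WM=-2
i=2 t=6 v=5: → [1,12); WM=3
i=3 t=2 v=7: → [1,12); WM=3
i=4 t=6 v=7: → [1,12); WM=3
i=5 t=7 v=1: → [1,13); WM=4
i=6 t=1 v=7: → [1,13); WM=4
i=7 t=13 v=1: → [13,19); WM=10
i=8 t=15 v=2: → [13,21); WM=12
i=9 t=15 v=4: → [13,21); WM=12
i=10 t=17 v=5: → [13,23); WM=14
i=11 t=19 v=8: → [13,25); WM=16
i=12 t=20 v=4: → [13,26); WM=17
i=13 t=22 v=7: → [13,28); WM=19
i=14 t=22 v=9: → [13,28); WM=19
i=15 t=13 v=5: DROP (t<19-4); WM=19
i=16 t=16 v=6: → [13,28); WM=19
i=17 t=11 v=3: DROP (t<19-4); WM=19
i=18 t=23 v=3: → [13,29); WM=20
i=19 t=20 v=1: → [13,29); WM=20
i=20 t=25 v=7: → [13,31); WM=22
i=21 t=24 v=4: → [13,31); WM=22
i=22 t=23 v=5: → [13,31); WM=22
i=23 t=29 v=7: → [13,35); WM=26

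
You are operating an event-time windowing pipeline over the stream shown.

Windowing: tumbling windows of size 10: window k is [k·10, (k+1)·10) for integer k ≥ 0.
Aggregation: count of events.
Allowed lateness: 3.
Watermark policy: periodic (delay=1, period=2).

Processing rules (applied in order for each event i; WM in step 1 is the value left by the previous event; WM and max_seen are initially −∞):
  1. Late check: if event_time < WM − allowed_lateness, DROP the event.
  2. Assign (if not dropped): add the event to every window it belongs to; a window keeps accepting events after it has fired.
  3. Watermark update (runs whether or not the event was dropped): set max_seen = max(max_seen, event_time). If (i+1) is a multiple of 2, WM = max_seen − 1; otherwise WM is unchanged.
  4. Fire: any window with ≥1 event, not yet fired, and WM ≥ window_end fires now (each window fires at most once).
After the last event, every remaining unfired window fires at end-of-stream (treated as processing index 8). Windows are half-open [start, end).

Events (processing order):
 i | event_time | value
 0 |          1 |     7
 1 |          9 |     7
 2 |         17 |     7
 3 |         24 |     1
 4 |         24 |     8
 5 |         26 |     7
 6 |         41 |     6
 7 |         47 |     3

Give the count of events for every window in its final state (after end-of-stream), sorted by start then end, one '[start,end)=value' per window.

[0,10)=2 [10,20)=1 [20,30)=3 [40,50)=2

i=0 t=1 v=7: → [0,10); WM=−∞
i=1 t=9 v=7: → [0,10); WM=8
i=2 t=17 v=7: → [10,20); WM=8
i=3 t=24 v=1: → [20,30); WM=23; [0,10) fires=2 [10,20) fires=1
i=4 t=24 v=8: → [20,30); WM=23
i=5 t=26 v=7: → [20,30); WM=25
i=6 t=41 v=6: → [40,50); WM=25
i=7 t=47 v=3: → [40,50); WM=46; [20,30) fires=3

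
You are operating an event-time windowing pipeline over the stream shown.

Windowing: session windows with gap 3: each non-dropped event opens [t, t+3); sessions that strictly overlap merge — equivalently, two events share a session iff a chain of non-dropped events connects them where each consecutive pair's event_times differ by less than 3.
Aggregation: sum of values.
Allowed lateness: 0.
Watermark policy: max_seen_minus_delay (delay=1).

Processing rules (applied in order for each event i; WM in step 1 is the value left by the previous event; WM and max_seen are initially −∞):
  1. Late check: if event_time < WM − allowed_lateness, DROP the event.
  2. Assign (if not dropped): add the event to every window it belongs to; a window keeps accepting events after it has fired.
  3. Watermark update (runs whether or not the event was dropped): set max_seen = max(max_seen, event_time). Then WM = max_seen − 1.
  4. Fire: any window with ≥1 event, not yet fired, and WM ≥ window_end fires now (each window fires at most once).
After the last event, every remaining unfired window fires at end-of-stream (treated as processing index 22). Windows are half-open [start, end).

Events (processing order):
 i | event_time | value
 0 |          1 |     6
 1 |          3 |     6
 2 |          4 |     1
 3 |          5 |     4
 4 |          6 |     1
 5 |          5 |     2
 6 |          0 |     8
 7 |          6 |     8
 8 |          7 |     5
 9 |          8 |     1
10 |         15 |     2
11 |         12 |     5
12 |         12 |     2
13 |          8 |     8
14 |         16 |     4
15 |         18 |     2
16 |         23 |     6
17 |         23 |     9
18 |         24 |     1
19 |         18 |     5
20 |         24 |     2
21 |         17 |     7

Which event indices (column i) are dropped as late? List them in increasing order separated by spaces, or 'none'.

6 11 12 13 19 21

i=0 t=1 v=6: → [1,4); WM=0
i=1 t=3 v=6: → [1,6); WM=2
i=2 t=4 v=1: → [1,7); WM=3
i=3 t=5 v=4: → [1,8); WM=4
i=4 t=6 v=1: → [1,9); WM=5
i=5 t=5 v=2: → [1,9); WM=5
i=6 t=0 v=8: DROP (t<5-0); WM=5
i=7 t=6 v=8: → [1,9); WM=5
i=8 t=7 v=5: → [1,10); WM=6
i=9 t=8 v=1: → [1,11); WM=7
i=10 t=15 v=2: → [15,18); WM=14
i=11 t=12 v=5: DROP (t<14-0); WM=14
i=12 t=12 v=2: DROP (t<14-0); WM=14
i=13 t=8 v=8: DROP (t<14-0); WM=14
i=14 t=16 v=4: → [15,19); WM=15
i=15 t=18 v=2: → [15,21); WM=17
i=16 t=23 v=6: → [23,26); WM=22
i=17 t=23 v=9: → [23,26); WM=22
i=18 t=24 v=1: → [23,27); WM=23
i=19 t=18 v=5: DROP (t<23-0); WM=23
i=20 t=24 v=2: → [23,27); WM=23
i=21 t=17 v=7: DROP (t<23-0); WM=23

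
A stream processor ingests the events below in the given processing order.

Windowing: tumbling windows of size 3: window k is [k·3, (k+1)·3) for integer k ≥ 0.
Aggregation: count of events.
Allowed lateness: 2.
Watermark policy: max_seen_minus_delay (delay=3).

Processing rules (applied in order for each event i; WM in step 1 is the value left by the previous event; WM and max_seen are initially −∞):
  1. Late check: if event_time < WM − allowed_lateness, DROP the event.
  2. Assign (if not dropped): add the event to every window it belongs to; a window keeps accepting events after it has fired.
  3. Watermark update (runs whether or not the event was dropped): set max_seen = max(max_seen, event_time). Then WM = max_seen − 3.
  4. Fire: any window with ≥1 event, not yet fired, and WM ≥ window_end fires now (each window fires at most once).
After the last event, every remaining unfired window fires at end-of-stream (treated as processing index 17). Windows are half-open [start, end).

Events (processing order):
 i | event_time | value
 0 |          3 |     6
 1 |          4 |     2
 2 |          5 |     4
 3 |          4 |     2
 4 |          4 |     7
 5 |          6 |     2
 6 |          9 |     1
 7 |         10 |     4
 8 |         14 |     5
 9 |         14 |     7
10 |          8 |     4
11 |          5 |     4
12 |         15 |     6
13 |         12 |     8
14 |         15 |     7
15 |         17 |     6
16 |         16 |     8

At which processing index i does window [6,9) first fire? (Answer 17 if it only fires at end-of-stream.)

i=0 t=3 v=6: → [3,6); WM=0
i=1 t=4 v=2: → [3,6); WM=1
i=2 t=5 v=4: → [3,6); WM=2
i=3 t=4 v=2: → [3,6); WM=2
i=4 t=4 v=7: → [3,6); WM=2
i=5 t=6 v=2: → [6,9); WM=3
i=6 t=9 v=1: → [9,12); WM=6; [3,6) fires=5
i=7 t=10 v=4: → [9,12); WM=7
i=8 t=14 v=5: → [12,15); WM=11; [6,9) fires=1
i=9 t=14 v=7: → [12,15); WM=11
i=10 t=8 v=4: DROP (t<11-2); WM=11
i=11 t=5 v=4: DROP (t<11-2); WM=11
i=12 t=15 v=6: → [15,18); WM=12; [9,12) fires=2
i=13 t=12 v=8: → [12,15); WM=12
i=14 t=15 v=7: → [15,18); WM=12
i=15 t=17 v=6: → [15,18); WM=14
i=16 t=16 v=8: → [15,18); WM=14

8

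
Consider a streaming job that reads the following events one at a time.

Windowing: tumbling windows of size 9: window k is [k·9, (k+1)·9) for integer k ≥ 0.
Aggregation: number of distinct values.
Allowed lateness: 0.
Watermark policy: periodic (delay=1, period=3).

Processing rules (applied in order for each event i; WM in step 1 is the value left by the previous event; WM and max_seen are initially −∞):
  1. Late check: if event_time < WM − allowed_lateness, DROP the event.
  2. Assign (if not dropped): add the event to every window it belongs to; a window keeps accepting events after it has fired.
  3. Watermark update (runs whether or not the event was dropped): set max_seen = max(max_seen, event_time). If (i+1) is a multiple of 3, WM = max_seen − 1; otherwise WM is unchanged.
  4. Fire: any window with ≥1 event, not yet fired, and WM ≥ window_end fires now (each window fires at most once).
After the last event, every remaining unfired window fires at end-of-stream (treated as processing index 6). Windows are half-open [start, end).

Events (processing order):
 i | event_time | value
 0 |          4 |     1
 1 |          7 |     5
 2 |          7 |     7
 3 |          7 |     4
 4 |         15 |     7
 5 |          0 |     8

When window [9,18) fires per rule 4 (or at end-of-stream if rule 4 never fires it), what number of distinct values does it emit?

1

i=0 t=4 v=1: → [0,9); WM=−∞
i=1 t=7 v=5: → [0,9); WM=−∞
i=2 t=7 v=7: → [0,9); WM=6
i=3 t=7 v=4: → [0,9); WM=6
i=4 t=15 v=7: → [9,18); WM=6
i=5 t=0 v=8: DROP (t<6-0); WM=14; [0,9) fires=4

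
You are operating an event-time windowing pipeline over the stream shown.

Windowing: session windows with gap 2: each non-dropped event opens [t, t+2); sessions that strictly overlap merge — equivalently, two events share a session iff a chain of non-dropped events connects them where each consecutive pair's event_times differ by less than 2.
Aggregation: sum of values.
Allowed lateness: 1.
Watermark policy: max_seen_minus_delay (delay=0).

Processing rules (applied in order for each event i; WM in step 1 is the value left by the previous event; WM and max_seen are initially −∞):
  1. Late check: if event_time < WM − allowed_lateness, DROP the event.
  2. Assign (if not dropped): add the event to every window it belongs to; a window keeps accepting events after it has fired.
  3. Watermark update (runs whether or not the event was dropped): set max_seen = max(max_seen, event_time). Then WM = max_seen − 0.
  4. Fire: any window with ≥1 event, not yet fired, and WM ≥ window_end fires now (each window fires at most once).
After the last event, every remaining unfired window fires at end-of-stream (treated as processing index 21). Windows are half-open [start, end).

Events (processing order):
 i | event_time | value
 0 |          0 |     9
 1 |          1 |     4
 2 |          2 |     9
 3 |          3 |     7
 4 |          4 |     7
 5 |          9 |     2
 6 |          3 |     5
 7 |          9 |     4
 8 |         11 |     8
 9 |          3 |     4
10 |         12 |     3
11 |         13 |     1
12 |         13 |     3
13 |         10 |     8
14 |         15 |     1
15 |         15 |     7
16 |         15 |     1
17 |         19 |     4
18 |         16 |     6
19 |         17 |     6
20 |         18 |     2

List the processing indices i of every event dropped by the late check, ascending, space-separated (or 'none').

6 9 13 18 19

i=0 t=0 v=9: → [0,2); WM=0
i=1 t=1 v=4: → [0,3); WM=1
i=2 t=2 v=9: → [0,4); WM=2
i=3 t=3 v=7: → [0,5); WM=3
i=4 t=4 v=7: → [0,6); WM=4
i=5 t=9 v=2: → [9,11); WM=9
i=6 t=3 v=5: DROP (t<9-1); WM=9
i=7 t=9 v=4: → [9,11); WM=9
i=8 t=11 v=8: → [11,13); WM=11
i=9 t=3 v=4: DROP (t<11-1); WM=11
i=10 t=12 v=3: → [11,14); WM=12
i=11 t=13 v=1: → [11,15); WM=13
i=12 t=13 v=3: → [11,15); WM=13
i=13 t=10 v=8: DROP (t<13-1); WM=13
i=14 t=15 v=1: → [15,17); WM=15
i=15 t=15 v=7: → [15,17); WM=15
i=16 t=15 v=1: → [15,17); WM=15
i=17 t=19 v=4: → [19,21); WM=19
i=18 t=16 v=6: DROP (t<19-1); WM=19
i=19 t=17 v=6: DROP (t<19-1); WM=19
i=20 t=18 v=2: → [18,21); WM=19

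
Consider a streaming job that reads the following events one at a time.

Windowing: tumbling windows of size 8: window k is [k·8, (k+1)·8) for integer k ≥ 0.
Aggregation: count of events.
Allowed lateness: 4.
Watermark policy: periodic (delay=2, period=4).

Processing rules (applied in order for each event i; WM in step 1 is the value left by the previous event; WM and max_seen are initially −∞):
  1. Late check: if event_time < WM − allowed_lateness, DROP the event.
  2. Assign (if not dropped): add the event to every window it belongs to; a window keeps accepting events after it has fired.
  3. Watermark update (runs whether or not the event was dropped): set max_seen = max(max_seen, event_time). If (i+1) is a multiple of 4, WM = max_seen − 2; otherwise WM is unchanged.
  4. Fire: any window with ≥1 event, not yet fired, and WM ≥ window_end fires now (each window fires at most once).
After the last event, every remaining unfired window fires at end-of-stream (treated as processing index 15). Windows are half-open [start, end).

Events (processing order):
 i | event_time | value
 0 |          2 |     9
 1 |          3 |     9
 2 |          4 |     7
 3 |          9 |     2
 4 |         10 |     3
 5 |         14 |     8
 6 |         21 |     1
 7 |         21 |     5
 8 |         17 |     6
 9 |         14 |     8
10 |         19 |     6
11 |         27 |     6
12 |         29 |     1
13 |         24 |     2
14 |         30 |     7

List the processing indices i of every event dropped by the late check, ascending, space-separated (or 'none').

9

i=0 t=2 v=9: → [0,8); WM=−∞
i=1 t=3 v=9: → [0,8); WM=−∞
i=2 t=4 v=7: → [0,8); WM=−∞
i=3 t=9 v=2: → [8,16); WM=7
i=4 t=10 v=3: → [8,16); WM=7
i=5 t=14 v=8: → [8,16); WM=7
i=6 t=21 v=1: → [16,24); WM=7
i=7 t=21 v=5: → [16,24); WM=19; [0,8) fires=3 [8,16) fires=3
i=8 t=17 v=6: → [16,24); WM=19
i=9 t=14 v=8: DROP (t<19-4); WM=19
i=10 t=19 v=6: → [16,24); WM=19
i=11 t=27 v=6: → [24,32); WM=25; [16,24) fires=4
i=12 t=29 v=1: → [24,32); WM=25
i=13 t=24 v=2: → [24,32); WM=25
i=14 t=30 v=7: → [24,32); WM=25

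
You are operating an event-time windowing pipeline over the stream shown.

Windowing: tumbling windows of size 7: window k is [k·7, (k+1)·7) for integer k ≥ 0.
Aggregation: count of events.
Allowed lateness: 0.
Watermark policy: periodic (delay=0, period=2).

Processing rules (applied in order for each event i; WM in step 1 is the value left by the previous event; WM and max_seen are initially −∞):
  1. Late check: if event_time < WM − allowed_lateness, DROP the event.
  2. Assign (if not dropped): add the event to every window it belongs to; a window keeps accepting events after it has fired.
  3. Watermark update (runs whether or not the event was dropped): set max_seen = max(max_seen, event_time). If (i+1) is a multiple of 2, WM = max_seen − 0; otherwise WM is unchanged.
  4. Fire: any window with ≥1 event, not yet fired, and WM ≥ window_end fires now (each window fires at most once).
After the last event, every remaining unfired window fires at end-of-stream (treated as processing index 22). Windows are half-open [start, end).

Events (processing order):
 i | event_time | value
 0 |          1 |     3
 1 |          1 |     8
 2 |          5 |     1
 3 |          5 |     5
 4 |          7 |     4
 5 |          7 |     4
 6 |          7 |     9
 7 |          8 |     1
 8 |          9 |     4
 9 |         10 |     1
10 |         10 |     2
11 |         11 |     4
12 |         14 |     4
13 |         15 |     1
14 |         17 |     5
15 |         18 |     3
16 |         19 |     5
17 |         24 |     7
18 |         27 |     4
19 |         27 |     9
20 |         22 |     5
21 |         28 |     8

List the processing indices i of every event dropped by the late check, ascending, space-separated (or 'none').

20

i=0 t=1 v=3: → [0,7); WM=−∞
i=1 t=1 v=8: → [0,7); WM=1
i=2 t=5 v=1: → [0,7); WM=1
i=3 t=5 v=5: → [0,7); WM=5
i=4 t=7 v=4: → [7,14); WM=5
i=5 t=7 v=4: → [7,14); WM=7; [0,7) fires=4
i=6 t=7 v=9: → [7,14); WM=7
i=7 t=8 v=1: → [7,14); WM=8
i=8 t=9 v=4: → [7,14); WM=8
i=9 t=10 v=1: → [7,14); WM=10
i=10 t=10 v=2: → [7,14); WM=10
i=11 t=11 v=4: → [7,14); WM=11
i=12 t=14 v=4: → [14,21); WM=11
i=13 t=15 v=1: → [14,21); WM=15; [7,14) fires=8
i=14 t=17 v=5: → [14,21); WM=15
i=15 t=18 v=3: → [14,21); WM=18
i=16 t=19 v=5: → [14,21); WM=18
i=17 t=24 v=7: → [21,28); WM=24; [14,21) fires=5
i=18 t=27 v=4: → [21,28); WM=24
i=19 t=27 v=9: → [21,28); WM=27
i=20 t=22 v=5: DROP (t<27-0); WM=27
i=21 t=28 v=8: → [28,35); WM=28; [21,28) fires=3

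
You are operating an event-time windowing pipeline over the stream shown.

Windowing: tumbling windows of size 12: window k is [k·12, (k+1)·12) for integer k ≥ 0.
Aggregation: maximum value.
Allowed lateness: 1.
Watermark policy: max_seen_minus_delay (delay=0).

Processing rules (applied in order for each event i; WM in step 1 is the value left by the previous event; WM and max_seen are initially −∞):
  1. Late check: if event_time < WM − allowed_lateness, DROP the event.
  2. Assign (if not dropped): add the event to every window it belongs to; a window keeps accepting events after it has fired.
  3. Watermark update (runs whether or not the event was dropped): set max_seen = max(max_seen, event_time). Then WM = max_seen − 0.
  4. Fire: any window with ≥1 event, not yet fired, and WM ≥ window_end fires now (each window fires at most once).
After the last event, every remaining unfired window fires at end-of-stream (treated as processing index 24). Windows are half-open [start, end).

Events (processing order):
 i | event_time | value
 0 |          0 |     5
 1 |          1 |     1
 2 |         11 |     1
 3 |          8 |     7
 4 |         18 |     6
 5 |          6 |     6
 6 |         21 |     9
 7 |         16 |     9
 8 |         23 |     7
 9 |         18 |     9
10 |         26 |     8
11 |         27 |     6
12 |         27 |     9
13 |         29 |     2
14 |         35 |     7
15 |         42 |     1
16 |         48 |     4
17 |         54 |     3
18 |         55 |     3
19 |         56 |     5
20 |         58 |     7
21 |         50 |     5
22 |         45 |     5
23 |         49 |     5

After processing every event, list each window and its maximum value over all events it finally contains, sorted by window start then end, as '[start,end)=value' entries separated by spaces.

i=0 t=0 v=5: → [0,12); WM=0
i=1 t=1 v=1: → [0,12); WM=1
i=2 t=11 v=1: → [0,12); WM=11
i=3 t=8 v=7: DROP (t<11-1); WM=11
i=4 t=18 v=6: → [12,24); WM=18; [0,12) fires=5
i=5 t=6 v=6: DROP (t<18-1); WM=18
i=6 t=21 v=9: → [12,24); WM=21
i=7 t=16 v=9: DROP (t<21-1); WM=21
i=8 t=23 v=7: → [12,24); WM=23
i=9 t=18 v=9: DROP (t<23-1); WM=23
i=10 t=26 v=8: → [24,36); WM=26; [12,24) fires=9
i=11 t=27 v=6: → [24,36); WM=27
i=12 t=27 v=9: → [24,36); WM=27
i=13 t=29 v=2: → [24,36); WM=29
i=14 t=35 v=7: → [24,36); WM=35
i=15 t=42 v=1: → [36,48); WM=42; [24,36) fires=9
i=16 t=48 v=4: → [48,60); WM=48; [36,48) fires=1
i=17 t=54 v=3: → [48,60); WM=54
i=18 t=55 v=3: → [48,60); WM=55
i=19 t=56 v=5: → [48,60); WM=56
i=20 t=58 v=7: → [48,60); WM=58
i=21 t=50 v=5: DROP (t<58-1); WM=58
i=22 t=45 v=5: DROP (t<58-1); WM=58
i=23 t=49 v=5: DROP (t<58-1); WM=58

[0,12)=5 [12,24)=9 [24,36)=9 [36,48)=1 [48,60)=7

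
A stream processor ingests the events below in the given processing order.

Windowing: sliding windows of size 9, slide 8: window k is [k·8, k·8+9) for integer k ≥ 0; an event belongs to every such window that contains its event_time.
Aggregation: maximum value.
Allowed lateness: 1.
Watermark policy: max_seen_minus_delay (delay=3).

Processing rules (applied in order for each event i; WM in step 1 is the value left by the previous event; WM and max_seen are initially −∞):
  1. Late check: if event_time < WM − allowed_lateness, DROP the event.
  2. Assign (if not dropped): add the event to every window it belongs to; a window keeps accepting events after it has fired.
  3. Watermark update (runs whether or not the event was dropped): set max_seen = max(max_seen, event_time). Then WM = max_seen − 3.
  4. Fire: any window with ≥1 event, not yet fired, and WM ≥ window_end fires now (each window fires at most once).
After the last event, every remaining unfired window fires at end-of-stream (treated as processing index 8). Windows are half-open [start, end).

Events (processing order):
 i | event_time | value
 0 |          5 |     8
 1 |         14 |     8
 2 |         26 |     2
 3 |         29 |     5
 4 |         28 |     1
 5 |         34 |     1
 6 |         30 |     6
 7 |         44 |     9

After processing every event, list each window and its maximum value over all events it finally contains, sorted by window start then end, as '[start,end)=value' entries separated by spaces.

[0,9)=8 [8,17)=8 [24,33)=6 [32,41)=1 [40,49)=9

i=0 t=5 v=8: → [0,9); WM=2
i=1 t=14 v=8: → [8,17); WM=11; [0,9) fires=8
i=2 t=26 v=2: → [24,33); WM=23; [8,17) fires=8
i=3 t=29 v=5: → [24,33); WM=26
i=4 t=28 v=1: → [24,33); WM=26
i=5 t=34 v=1: → [32,41); WM=31
i=6 t=30 v=6: → [24,33); WM=31
i=7 t=44 v=9: → [40,49); WM=41; [24,33) fires=6 [32,41) fires=1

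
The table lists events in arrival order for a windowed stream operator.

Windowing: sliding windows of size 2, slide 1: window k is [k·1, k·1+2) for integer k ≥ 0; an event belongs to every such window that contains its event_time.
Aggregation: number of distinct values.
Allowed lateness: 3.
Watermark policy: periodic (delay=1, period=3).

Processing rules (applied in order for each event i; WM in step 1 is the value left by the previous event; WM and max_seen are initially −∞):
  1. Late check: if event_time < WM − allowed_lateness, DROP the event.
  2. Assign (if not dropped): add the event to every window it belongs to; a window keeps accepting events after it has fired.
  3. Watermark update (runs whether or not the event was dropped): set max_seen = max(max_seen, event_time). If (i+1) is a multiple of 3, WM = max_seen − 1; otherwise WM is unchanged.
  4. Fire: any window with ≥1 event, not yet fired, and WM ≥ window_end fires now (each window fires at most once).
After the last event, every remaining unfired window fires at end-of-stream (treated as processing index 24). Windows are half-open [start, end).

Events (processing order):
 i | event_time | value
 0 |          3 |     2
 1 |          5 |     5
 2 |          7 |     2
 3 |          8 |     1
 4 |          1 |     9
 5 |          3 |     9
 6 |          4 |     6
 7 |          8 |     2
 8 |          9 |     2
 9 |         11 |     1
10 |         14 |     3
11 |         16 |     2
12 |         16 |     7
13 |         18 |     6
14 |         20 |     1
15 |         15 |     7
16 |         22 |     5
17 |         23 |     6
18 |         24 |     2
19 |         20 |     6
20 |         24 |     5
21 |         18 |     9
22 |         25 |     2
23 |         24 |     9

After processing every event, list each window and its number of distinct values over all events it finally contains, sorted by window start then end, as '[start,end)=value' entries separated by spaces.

[2,4)=2 [3,5)=3 [4,6)=2 [5,7)=1 [6,8)=1 [7,9)=2 [8,10)=2 [9,11)=1 [10,12)=1 [11,13)=1 [13,15)=1 [14,16)=1 [15,17)=2 [16,18)=2 [17,19)=1 [18,20)=1 [19,21)=2 [20,22)=2 [21,23)=1 [22,24)=2 [23,25)=4 [24,26)=3 [25,27)=1

i=0 t=3 v=2: → [3,5),[2,4); WM=−∞
i=1 t=5 v=5: → [5,7),[4,6); WM=−∞
i=2 t=7 v=2: → [7,9),[6,8); WM=6; [2,4) fires=1 [3,5) fires=1 [4,6) fires=1
i=3 t=8 v=1: → [8,10),[7,9); WM=6
i=4 t=1 v=9: DROP (t<6-3); WM=6
i=5 t=3 v=9: → [3,5),[2,4); WM=7; [5,7) fires=1
i=6 t=4 v=6: → [4,6),[3,5); WM=7
i=7 t=8 v=2: → [8,10),[7,9); WM=7
i=8 t=9 v=2: → [9,11),[8,10); WM=8; [6,8) fires=1
i=9 t=11 v=1: → [11,13),[10,12); WM=8
i=10 t=14 v=3: → [14,16),[13,15); WM=8
i=11 t=16 v=2: → [16,18),[15,17); WM=15; [7,9) fires=2 [8,10) fires=2 [9,11) fires=1 [10,12) fires=1 [11,13) fires=1 [13,15) fires=1
i=12 t=16 v=7: → [16,18),[15,17); WM=15
i=13 t=18 v=6: → [18,20),[17,19); WM=15
i=14 t=20 v=1: → [20,22),[19,21); WM=19; [14,16) fires=1 [15,17) fires=2 [16,18) fires=2 [17,19) fires=1
i=15 t=15 v=7: DROP (t<19-3); WM=19
i=16 t=22 v=5: → [22,24),[21,23); WM=19
i=17 t=23 v=6: → [23,25),[22,24); WM=22; [18,20) fires=1 [19,21) fires=1 [20,22) fires=1
i=18 t=24 v=2: → [24,26),[23,25); WM=22
i=19 t=20 v=6: → [20,22),[19,21); WM=22
i=20 t=24 v=5: → [24,26),[23,25); WM=23; [21,23) fires=1
i=21 t=18 v=9: DROP (t<23-3); WM=23
i=22 t=25 v=2: → [25,27),[24,26); WM=23
i=23 t=24 v=9: → [24,26),[23,25); WM=24; [22,24) fires=2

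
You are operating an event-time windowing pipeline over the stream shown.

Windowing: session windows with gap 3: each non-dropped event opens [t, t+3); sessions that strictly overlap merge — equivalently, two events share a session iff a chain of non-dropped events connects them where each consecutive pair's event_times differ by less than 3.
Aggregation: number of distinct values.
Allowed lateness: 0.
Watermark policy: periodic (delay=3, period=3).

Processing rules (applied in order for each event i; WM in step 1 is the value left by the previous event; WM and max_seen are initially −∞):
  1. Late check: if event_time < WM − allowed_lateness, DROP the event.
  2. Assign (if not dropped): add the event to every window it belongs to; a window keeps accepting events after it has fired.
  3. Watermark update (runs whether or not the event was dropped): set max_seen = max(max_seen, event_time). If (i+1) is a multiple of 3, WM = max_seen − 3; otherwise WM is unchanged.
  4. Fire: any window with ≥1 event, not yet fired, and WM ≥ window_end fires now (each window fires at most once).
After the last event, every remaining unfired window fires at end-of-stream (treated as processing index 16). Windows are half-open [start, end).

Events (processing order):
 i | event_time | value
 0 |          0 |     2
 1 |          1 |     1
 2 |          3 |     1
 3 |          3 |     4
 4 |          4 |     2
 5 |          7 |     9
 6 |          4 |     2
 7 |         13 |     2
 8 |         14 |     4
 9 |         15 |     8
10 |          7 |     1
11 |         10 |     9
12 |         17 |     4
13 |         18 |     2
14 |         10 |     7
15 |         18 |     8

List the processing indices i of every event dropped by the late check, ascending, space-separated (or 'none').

i=0 t=0 v=2: → [0,3); WM=−∞
i=1 t=1 v=1: → [0,4); WM=−∞
i=2 t=3 v=1: → [0,6); WM=0
i=3 t=3 v=4: → [0,6); WM=0
i=4 t=4 v=2: → [0,7); WM=0
i=5 t=7 v=9: → [7,10); WM=4
i=6 t=4 v=2: → [0,7); WM=4
i=7 t=13 v=2: → [13,16); WM=4
i=8 t=14 v=4: → [13,17); WM=11
i=9 t=15 v=8: → [13,18); WM=11
i=10 t=7 v=1: DROP (t<11-0); WM=11
i=11 t=10 v=9: DROP (t<11-0); WM=12
i=12 t=17 v=4: → [13,20); WM=12
i=13 t=18 v=2: → [13,21); WM=12
i=14 t=10 v=7: DROP (t<12-0); WM=15
i=15 t=18 v=8: → [13,21); WM=15

10 11 14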